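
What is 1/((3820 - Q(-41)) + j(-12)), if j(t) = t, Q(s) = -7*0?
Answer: 1/3808 ≈ 0.00026261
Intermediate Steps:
Q(s) = 0
1/((3820 - Q(-41)) + j(-12)) = 1/((3820 - 1*0) - 12) = 1/((3820 + 0) - 12) = 1/(3820 - 12) = 1/3808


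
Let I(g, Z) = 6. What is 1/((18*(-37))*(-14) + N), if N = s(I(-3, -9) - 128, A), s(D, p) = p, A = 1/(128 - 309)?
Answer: 181/1687643 ≈ 0.00010725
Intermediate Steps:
A = -1/181 (A = 1/(-181) = -1/181 ≈ -0.0055249)
N = -1/181 ≈ -0.0055249
1/((18*(-37))*(-14) + N) = 1/((18*(-37))*(-14) - 1/181) = 1/(-666*(-14) - 1/181) = 1/(9324 - 1/181) = 1/(1687643/181) = 181/1687643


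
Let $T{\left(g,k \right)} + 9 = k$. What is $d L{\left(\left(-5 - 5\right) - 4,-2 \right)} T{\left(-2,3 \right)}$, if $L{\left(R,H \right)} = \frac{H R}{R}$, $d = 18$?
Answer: $216$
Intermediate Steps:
$T{\left(g,k \right)} = -9 + k$
$L{\left(R,H \right)} = H$
$d L{\left(\left(-5 - 5\right) - 4,-2 \right)} T{\left(-2,3 \right)} = 18 \left(-2\right) \left(-9 + 3\right) = \left(-36\right) \left(-6\right) = 216$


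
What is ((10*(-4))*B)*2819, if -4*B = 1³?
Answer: 28190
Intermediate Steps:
B = -¼ (B = -¼*1³ = -¼*1 = -¼ ≈ -0.25000)
((10*(-4))*B)*2819 = ((10*(-4))*(-¼))*2819 = -40*(-¼)*2819 = 10*2819 = 28190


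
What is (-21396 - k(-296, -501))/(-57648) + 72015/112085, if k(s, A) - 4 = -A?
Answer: 1321258861/1292295216 ≈ 1.0224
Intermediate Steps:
k(s, A) = 4 - A
(-21396 - k(-296, -501))/(-57648) + 72015/112085 = (-21396 - (4 - 1*(-501)))/(-57648) + 72015/112085 = (-21396 - (4 + 501))*(-1/57648) + 72015*(1/112085) = (-21396 - 1*505)*(-1/57648) + 14403/22417 = (-21396 - 505)*(-1/57648) + 14403/22417 = -21901*(-1/57648) + 14403/22417 = 21901/57648 + 14403/22417 = 1321258861/1292295216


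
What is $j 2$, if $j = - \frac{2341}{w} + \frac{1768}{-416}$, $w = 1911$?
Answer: $- \frac{41851}{3822} \approx -10.95$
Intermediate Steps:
$j = - \frac{41851}{7644}$ ($j = - \frac{2341}{1911} + \frac{1768}{-416} = \left(-2341\right) \frac{1}{1911} + 1768 \left(- \frac{1}{416}\right) = - \frac{2341}{1911} - \frac{17}{4} = - \frac{41851}{7644} \approx -5.475$)
$j 2 = \left(- \frac{41851}{7644}\right) 2 = - \frac{41851}{3822}$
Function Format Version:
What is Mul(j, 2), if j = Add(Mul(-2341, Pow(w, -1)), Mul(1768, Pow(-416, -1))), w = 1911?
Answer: Rational(-41851, 3822) ≈ -10.950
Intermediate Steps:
j = Rational(-41851, 7644) (j = Add(Mul(-2341, Pow(1911, -1)), Mul(1768, Pow(-416, -1))) = Add(Mul(-2341, Rational(1, 1911)), Mul(1768, Rational(-1, 416))) = Add(Rational(-2341, 1911), Rational(-17, 4)) = Rational(-41851, 7644) ≈ -5.4750)
Mul(j, 2) = Mul(Rational(-41851, 7644), 2) = Rational(-41851, 3822)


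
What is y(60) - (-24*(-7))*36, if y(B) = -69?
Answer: -6117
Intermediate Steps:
y(60) - (-24*(-7))*36 = -69 - (-24*(-7))*36 = -69 - 168*36 = -69 - 1*6048 = -69 - 6048 = -6117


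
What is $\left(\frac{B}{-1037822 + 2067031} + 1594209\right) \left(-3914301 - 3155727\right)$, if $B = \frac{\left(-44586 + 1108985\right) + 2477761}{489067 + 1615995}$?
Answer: $- \frac{12209696298357593133621348}{1083274377979} \approx -1.1271 \cdot 10^{13}$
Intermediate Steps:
$B = \frac{1771080}{1052531}$ ($B = \frac{1064399 + 2477761}{2105062} = 3542160 \cdot \frac{1}{2105062} = \frac{1771080}{1052531} \approx 1.6827$)
$\left(\frac{B}{-1037822 + 2067031} + 1594209\right) \left(-3914301 - 3155727\right) = \left(\frac{1771080}{1052531 \left(-1037822 + 2067031\right)} + 1594209\right) \left(-3914301 - 3155727\right) = \left(\frac{1771080}{1052531 \cdot 1029209} + 1594209\right) \left(-7070028\right) = \left(\frac{1771080}{1052531} \cdot \frac{1}{1029209} + 1594209\right) \left(-7070028\right) = \left(\frac{1771080}{1083274377979} + 1594209\right) \left(-7070028\right) = \frac{1726965762845294691}{1083274377979} \left(-7070028\right) = - \frac{12209696298357593133621348}{1083274377979}$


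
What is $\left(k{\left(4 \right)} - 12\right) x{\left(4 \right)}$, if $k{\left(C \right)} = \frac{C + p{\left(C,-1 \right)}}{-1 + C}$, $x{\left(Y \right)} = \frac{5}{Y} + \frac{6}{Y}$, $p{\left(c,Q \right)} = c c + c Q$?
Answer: $- \frac{55}{3} \approx -18.333$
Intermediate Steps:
$p{\left(c,Q \right)} = c^{2} + Q c$
$x{\left(Y \right)} = \frac{11}{Y}$
$k{\left(C \right)} = \frac{C + C \left(-1 + C\right)}{-1 + C}$
$\left(k{\left(4 \right)} - 12\right) x{\left(4 \right)} = \left(\frac{4^{2}}{-1 + 4} - 12\right) \frac{11}{4} = \left(\frac{16}{3} - 12\right) 11 \cdot \frac{1}{4} = \left(16 \cdot \frac{1}{3} - 12\right) \frac{11}{4} = \left(\frac{16}{3} - 12\right) \frac{11}{4} = \left(- \frac{20}{3}\right) \frac{11}{4} = - \frac{55}{3}$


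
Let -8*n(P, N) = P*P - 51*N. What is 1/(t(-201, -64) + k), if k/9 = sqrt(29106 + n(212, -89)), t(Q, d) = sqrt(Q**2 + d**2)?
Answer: 4/(4*sqrt(44497) + 117*sqrt(2170)) ≈ 0.00063552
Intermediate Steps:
n(P, N) = -P**2/8 + 51*N/8 (n(P, N) = -(P*P - 51*N)/8 = -(P**2 - 51*N)/8 = -P**2/8 + 51*N/8)
k = 117*sqrt(2170)/4 (k = 9*sqrt(29106 + (-1/8*212**2 + (51/8)*(-89))) = 9*sqrt(29106 + (-1/8*44944 - 4539/8)) = 9*sqrt(29106 + (-5618 - 4539/8)) = 9*sqrt(29106 - 49483/8) = 9*sqrt(183365/8) = 9*(13*sqrt(2170)/4) = 117*sqrt(2170)/4 ≈ 1362.6)
1/(t(-201, -64) + k) = 1/(sqrt((-201)**2 + (-64)**2) + 117*sqrt(2170)/4) = 1/(sqrt(40401 + 4096) + 117*sqrt(2170)/4) = 1/(sqrt(44497) + 117*sqrt(2170)/4)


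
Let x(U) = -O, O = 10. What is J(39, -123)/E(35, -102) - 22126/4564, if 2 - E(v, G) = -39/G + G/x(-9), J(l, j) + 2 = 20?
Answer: -23123837/3329438 ≈ -6.9453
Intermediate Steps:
J(l, j) = 18 (J(l, j) = -2 + 20 = 18)
x(U) = -10 (x(U) = -1*10 = -10)
E(v, G) = 2 + 39/G + G/10 (E(v, G) = 2 - (-39/G + G/(-10)) = 2 - (-39/G + G*(-1/10)) = 2 - (-39/G - G/10) = 2 + (39/G + G/10) = 2 + 39/G + G/10)
J(39, -123)/E(35, -102) - 22126/4564 = 18/(2 + 39/(-102) + (1/10)*(-102)) - 22126/4564 = 18/(2 + 39*(-1/102) - 51/5) - 22126*1/4564 = 18/(2 - 13/34 - 51/5) - 11063/2282 = 18/(-1459/170) - 11063/2282 = 18*(-170/1459) - 11063/2282 = -3060/1459 - 11063/2282 = -23123837/3329438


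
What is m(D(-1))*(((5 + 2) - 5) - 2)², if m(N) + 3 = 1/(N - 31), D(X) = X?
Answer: 0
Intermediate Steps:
m(N) = -3 + 1/(-31 + N) (m(N) = -3 + 1/(N - 31) = -3 + 1/(-31 + N))
m(D(-1))*(((5 + 2) - 5) - 2)² = ((94 - 3*(-1))/(-31 - 1))*(((5 + 2) - 5) - 2)² = ((94 + 3)/(-32))*((7 - 5) - 2)² = (-1/32*97)*(2 - 2)² = -97/32*0² = -97/32*0 = 0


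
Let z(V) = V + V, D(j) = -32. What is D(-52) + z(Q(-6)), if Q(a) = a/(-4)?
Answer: -29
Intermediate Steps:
Q(a) = -a/4 (Q(a) = a*(-¼) = -a/4)
z(V) = 2*V
D(-52) + z(Q(-6)) = -32 + 2*(-¼*(-6)) = -32 + 2*(3/2) = -32 + 3 = -29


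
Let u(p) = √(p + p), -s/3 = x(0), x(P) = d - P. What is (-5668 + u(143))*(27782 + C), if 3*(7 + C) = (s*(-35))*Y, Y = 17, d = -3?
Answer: -147311320 + 25990*√286 ≈ -1.4687e+8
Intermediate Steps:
x(P) = -3 - P
s = 9 (s = -3*(-3 - 1*0) = -3*(-3 + 0) = -3*(-3) = 9)
C = -1792 (C = -7 + ((9*(-35))*17)/3 = -7 + (-315*17)/3 = -7 + (⅓)*(-5355) = -7 - 1785 = -1792)
u(p) = √2*√p (u(p) = √(2*p) = √2*√p)
(-5668 + u(143))*(27782 + C) = (-5668 + √2*√143)*(27782 - 1792) = (-5668 + √286)*25990 = -147311320 + 25990*√286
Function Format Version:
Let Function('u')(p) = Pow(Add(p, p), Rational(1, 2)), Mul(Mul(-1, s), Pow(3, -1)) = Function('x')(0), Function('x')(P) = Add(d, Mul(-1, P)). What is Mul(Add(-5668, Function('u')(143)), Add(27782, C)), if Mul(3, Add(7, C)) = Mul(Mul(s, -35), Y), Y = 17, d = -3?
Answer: Add(-147311320, Mul(25990, Pow(286, Rational(1, 2)))) ≈ -1.4687e+8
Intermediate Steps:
Function('x')(P) = Add(-3, Mul(-1, P))
s = 9 (s = Mul(-3, Add(-3, Mul(-1, 0))) = Mul(-3, Add(-3, 0)) = Mul(-3, -3) = 9)
C = -1792 (C = Add(-7, Mul(Rational(1, 3), Mul(Mul(9, -35), 17))) = Add(-7, Mul(Rational(1, 3), Mul(-315, 17))) = Add(-7, Mul(Rational(1, 3), -5355)) = Add(-7, -1785) = -1792)
Function('u')(p) = Mul(Pow(2, Rational(1, 2)), Pow(p, Rational(1, 2))) (Function('u')(p) = Pow(Mul(2, p), Rational(1, 2)) = Mul(Pow(2, Rational(1, 2)), Pow(p, Rational(1, 2))))
Mul(Add(-5668, Function('u')(143)), Add(27782, C)) = Mul(Add(-5668, Mul(Pow(2, Rational(1, 2)), Pow(143, Rational(1, 2)))), Add(27782, -1792)) = Mul(Add(-5668, Pow(286, Rational(1, 2))), 25990) = Add(-147311320, Mul(25990, Pow(286, Rational(1, 2))))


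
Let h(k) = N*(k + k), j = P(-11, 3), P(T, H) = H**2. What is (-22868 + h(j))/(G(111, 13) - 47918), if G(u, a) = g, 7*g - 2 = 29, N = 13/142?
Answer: 11364577/23813045 ≈ 0.47724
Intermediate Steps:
N = 13/142 (N = 13*(1/142) = 13/142 ≈ 0.091549)
g = 31/7 (g = 2/7 + (1/7)*29 = 2/7 + 29/7 = 31/7 ≈ 4.4286)
G(u, a) = 31/7
j = 9 (j = 3**2 = 9)
h(k) = 13*k/71 (h(k) = 13*(k + k)/142 = 13*(2*k)/142 = 13*k/71)
(-22868 + h(j))/(G(111, 13) - 47918) = (-22868 + (13/71)*9)/(31/7 - 47918) = (-22868 + 117/71)/(-335395/7) = -1623511/71*(-7/335395) = 11364577/23813045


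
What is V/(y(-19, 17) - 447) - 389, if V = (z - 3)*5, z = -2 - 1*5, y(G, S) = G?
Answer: -90612/233 ≈ -388.89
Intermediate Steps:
z = -7 (z = -2 - 5 = -7)
V = -50 (V = (-7 - 3)*5 = -10*5 = -50)
V/(y(-19, 17) - 447) - 389 = -50/(-19 - 447) - 389 = -50/(-466) - 389 = -1/466*(-50) - 389 = 25/233 - 389 = -90612/233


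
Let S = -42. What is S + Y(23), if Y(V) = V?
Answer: -19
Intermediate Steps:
S + Y(23) = -42 + 23 = -19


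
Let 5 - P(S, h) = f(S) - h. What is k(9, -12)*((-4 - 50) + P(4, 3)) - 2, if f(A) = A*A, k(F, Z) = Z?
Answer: 742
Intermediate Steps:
f(A) = A²
P(S, h) = 5 + h - S² (P(S, h) = 5 - (S² - h) = 5 + (h - S²) = 5 + h - S²)
k(9, -12)*((-4 - 50) + P(4, 3)) - 2 = -12*((-4 - 50) + (5 + 3 - 1*4²)) - 2 = -12*(-54 + (5 + 3 - 1*16)) - 2 = -12*(-54 + (5 + 3 - 16)) - 2 = -12*(-54 - 8) - 2 = -12*(-62) - 2 = 744 - 2 = 742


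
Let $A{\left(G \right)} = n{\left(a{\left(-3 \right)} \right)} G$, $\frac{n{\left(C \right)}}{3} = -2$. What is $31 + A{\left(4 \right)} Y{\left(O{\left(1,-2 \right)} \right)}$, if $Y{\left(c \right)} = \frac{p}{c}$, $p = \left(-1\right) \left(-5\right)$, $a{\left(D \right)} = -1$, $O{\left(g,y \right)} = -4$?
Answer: $61$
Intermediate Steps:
$n{\left(C \right)} = -6$ ($n{\left(C \right)} = 3 \left(-2\right) = -6$)
$p = 5$
$A{\left(G \right)} = - 6 G$
$Y{\left(c \right)} = \frac{5}{c}$
$31 + A{\left(4 \right)} Y{\left(O{\left(1,-2 \right)} \right)} = 31 + \left(-6\right) 4 \frac{5}{-4} = 31 - 24 \cdot 5 \left(- \frac{1}{4}\right) = 31 - -30 = 31 + 30 = 61$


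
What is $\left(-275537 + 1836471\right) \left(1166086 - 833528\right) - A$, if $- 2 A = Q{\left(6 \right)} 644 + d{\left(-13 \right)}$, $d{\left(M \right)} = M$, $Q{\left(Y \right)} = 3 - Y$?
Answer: $\frac{1038202176399}{2} \approx 5.191 \cdot 10^{11}$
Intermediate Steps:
$A = \frac{1945}{2}$ ($A = - \frac{\left(3 - 6\right) 644 - 13}{2} = - \frac{\left(-3\right) 644 - 13}{2} = - \frac{-1932 - 13}{2} = \left(- \frac{1}{2}\right) \left(-1945\right) = \frac{1945}{2} \approx 972.5$)
$\left(-275537 + 1836471\right) \left(1166086 - 833528\right) - A = \left(-275537 + 1836471\right) \left(1166086 - 833528\right) - \frac{1945}{2} = 1560934 \cdot 332558 - \frac{1945}{2} = 519101089172 - \frac{1945}{2} = \frac{1038202176399}{2}$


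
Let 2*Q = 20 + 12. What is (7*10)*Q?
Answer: 1120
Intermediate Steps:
Q = 16 (Q = (20 + 12)/2 = (½)*32 = 16)
(7*10)*Q = (7*10)*16 = 70*16 = 1120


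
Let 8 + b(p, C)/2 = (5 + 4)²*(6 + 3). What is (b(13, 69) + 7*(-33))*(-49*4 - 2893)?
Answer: -3740779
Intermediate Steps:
b(p, C) = 1442 (b(p, C) = -16 + 2*((5 + 4)²*(6 + 3)) = -16 + 2*(9²*9) = -16 + 2*(81*9) = -16 + 2*729 = -16 + 1458 = 1442)
(b(13, 69) + 7*(-33))*(-49*4 - 2893) = (1442 + 7*(-33))*(-49*4 - 2893) = (1442 - 231)*(-196 - 2893) = 1211*(-3089) = -3740779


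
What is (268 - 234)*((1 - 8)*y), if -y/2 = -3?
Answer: -1428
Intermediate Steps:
y = 6 (y = -2*(-3) = 6)
(268 - 234)*((1 - 8)*y) = (268 - 234)*((1 - 8)*6) = 34*(-7*6) = 34*(-42) = -1428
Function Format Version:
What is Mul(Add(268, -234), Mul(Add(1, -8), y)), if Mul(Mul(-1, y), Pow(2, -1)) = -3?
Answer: -1428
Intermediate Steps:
y = 6 (y = Mul(-2, -3) = 6)
Mul(Add(268, -234), Mul(Add(1, -8), y)) = Mul(Add(268, -234), Mul(Add(1, -8), 6)) = Mul(34, Mul(-7, 6)) = Mul(34, -42) = -1428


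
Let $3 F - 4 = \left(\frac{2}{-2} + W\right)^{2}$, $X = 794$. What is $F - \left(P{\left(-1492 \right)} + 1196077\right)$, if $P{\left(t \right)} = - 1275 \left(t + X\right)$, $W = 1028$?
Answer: $- \frac{5203348}{3} \approx -1.7345 \cdot 10^{6}$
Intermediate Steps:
$P{\left(t \right)} = -1012350 - 1275 t$ ($P{\left(t \right)} = - 1275 \left(t + 794\right) = - 1275 \left(794 + t\right) = -1012350 - 1275 t$)
$F = \frac{1054733}{3}$ ($F = \frac{4}{3} + \frac{\left(\frac{2}{-2} + 1028\right)^{2}}{3} = \frac{4}{3} + \frac{\left(2 \left(- \frac{1}{2}\right) + 1028\right)^{2}}{3} = \frac{4}{3} + \frac{\left(-1 + 1028\right)^{2}}{3} = \frac{4}{3} + \frac{1027^{2}}{3} = \frac{4}{3} + \frac{1}{3} \cdot 1054729 = \frac{4}{3} + \frac{1054729}{3} = \frac{1054733}{3} \approx 3.5158 \cdot 10^{5}$)
$F - \left(P{\left(-1492 \right)} + 1196077\right) = \frac{1054733}{3} - \left(\left(-1012350 - -1902300\right) + 1196077\right) = \frac{1054733}{3} - \left(\left(-1012350 + 1902300\right) + 1196077\right) = \frac{1054733}{3} - \left(889950 + 1196077\right) = \frac{1054733}{3} - 2086027 = - \frac{5203348}{3}$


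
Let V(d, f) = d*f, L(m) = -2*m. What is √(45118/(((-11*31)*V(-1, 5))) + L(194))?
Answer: I*√1050999510/1705 ≈ 19.014*I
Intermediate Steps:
√(45118/(((-11*31)*V(-1, 5))) + L(194)) = √(45118/(((-11*31)*(-1*5))) - 2*194) = √(45118/((-341*(-5))) - 388) = √(45118/1705 - 388) = √(-616422/1705) = I*√1050999510/1705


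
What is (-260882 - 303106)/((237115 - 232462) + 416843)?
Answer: -140997/105374 ≈ -1.3381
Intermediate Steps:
(-260882 - 303106)/((237115 - 232462) + 416843) = -563988/(4653 + 416843) = -563988/421496 = -563988*1/421496 = -140997/105374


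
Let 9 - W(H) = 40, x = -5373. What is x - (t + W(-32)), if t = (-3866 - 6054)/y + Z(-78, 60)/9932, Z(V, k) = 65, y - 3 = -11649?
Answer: -23769158579/4448772 ≈ -5342.9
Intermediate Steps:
y = -11646 (y = 3 - 11649 = -11646)
W(H) = -31 (W(H) = 9 - 1*40 = 9 - 40 = -31)
t = 3818555/4448772 (t = (-3866 - 6054)/(-11646) + 65/9932 = -9920*(-1/11646) + 65*(1/9932) = 4960/5823 + 5/764 = 3818555/4448772 ≈ 0.85834)
x - (t + W(-32)) = -5373 - (3818555/4448772 - 31) = -5373 - 1*(-134093377/4448772) = -5373 + 134093377/4448772 = -23769158579/4448772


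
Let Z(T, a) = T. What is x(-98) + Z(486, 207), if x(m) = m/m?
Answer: 487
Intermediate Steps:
x(m) = 1
x(-98) + Z(486, 207) = 1 + 486 = 487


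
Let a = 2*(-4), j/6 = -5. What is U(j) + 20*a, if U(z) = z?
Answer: -190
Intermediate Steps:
j = -30 (j = 6*(-5) = -30)
a = -8
U(j) + 20*a = -30 + 20*(-8) = -30 - 160 = -190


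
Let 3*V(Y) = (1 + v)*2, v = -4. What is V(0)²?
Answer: 4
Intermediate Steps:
V(Y) = -2 (V(Y) = ((1 - 4)*2)/3 = (-3*2)/3 = (⅓)*(-6) = -2)
V(0)² = (-2)² = 4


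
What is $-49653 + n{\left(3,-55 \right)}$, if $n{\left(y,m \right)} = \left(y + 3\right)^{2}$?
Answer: $-49617$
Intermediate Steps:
$n{\left(y,m \right)} = \left(3 + y\right)^{2}$
$-49653 + n{\left(3,-55 \right)} = -49653 + \left(3 + 3\right)^{2} = -49653 + 6^{2} = -49653 + 36 = -49617$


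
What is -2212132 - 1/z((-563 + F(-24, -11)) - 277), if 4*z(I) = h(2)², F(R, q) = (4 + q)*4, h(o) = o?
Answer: -2212133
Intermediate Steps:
F(R, q) = 16 + 4*q
z(I) = 1 (z(I) = (¼)*2² = (¼)*4 = 1)
-2212132 - 1/z((-563 + F(-24, -11)) - 277) = -2212132 - 1/1 = -2212132 - 1*1 = -2212132 - 1 = -2212133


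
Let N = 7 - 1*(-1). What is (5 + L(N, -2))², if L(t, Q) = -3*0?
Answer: 25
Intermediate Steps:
N = 8 (N = 7 + 1 = 8)
L(t, Q) = 0
(5 + L(N, -2))² = (5 + 0)² = 5² = 25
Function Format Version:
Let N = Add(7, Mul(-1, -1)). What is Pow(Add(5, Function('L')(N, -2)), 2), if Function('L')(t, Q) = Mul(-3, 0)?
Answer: 25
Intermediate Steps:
N = 8 (N = Add(7, 1) = 8)
Function('L')(t, Q) = 0
Pow(Add(5, Function('L')(N, -2)), 2) = Pow(Add(5, 0), 2) = Pow(5, 2) = 25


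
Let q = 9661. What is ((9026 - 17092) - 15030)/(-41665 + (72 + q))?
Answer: 5774/7983 ≈ 0.72329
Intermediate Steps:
((9026 - 17092) - 15030)/(-41665 + (72 + q)) = ((9026 - 17092) - 15030)/(-41665 + (72 + 9661)) = (-8066 - 15030)/(-41665 + 9733) = -23096/(-31932) = -23096*(-1/31932) = 5774/7983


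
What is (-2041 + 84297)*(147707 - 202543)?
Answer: -4510590016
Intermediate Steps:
(-2041 + 84297)*(147707 - 202543) = 82256*(-54836) = -4510590016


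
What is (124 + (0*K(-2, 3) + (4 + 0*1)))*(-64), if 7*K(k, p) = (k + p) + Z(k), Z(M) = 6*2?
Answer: -8192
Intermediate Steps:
Z(M) = 12
K(k, p) = 12/7 + k/7 + p/7 (K(k, p) = ((k + p) + 12)/7 = (12 + k + p)/7 = 12/7 + k/7 + p/7)
(124 + (0*K(-2, 3) + (4 + 0*1)))*(-64) = (124 + (0*(12/7 + (⅐)*(-2) + (⅐)*3) + (4 + 0*1)))*(-64) = (124 + (0*(12/7 - 2/7 + 3/7) + (4 + 0)))*(-64) = (124 + (0*(13/7) + 4))*(-64) = (124 + (0 + 4))*(-64) = (124 + 4)*(-64) = 128*(-64) = -8192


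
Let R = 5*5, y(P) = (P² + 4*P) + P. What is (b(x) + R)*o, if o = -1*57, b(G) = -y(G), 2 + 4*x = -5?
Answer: -27987/16 ≈ -1749.2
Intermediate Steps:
x = -7/4 (x = -½ + (¼)*(-5) = -½ - 5/4 = -7/4 ≈ -1.7500)
y(P) = P² + 5*P
b(G) = -G*(5 + G)
o = -57
R = 25
(b(x) + R)*o = (-1*(-7/4)*(5 - 7/4) + 25)*(-57) = (-1*(-7/4)*13/4 + 25)*(-57) = (91/16 + 25)*(-57) = (491/16)*(-57) = -27987/16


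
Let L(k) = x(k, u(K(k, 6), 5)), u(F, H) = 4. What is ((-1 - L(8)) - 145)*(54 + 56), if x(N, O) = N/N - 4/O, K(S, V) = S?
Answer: -16060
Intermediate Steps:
x(N, O) = 1 - 4/O
L(k) = 0 (L(k) = (-4 + 4)/4 = (¼)*0 = 0)
((-1 - L(8)) - 145)*(54 + 56) = ((-1 - 1*0) - 145)*(54 + 56) = ((-1 + 0) - 145)*110 = (-1 - 145)*110 = -146*110 = -16060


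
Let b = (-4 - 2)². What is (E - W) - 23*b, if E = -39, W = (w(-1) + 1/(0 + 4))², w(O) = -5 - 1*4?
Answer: -15097/16 ≈ -943.56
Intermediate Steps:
w(O) = -9 (w(O) = -5 - 4 = -9)
W = 1225/16 (W = (-9 + 1/(0 + 4))² = (-9 + 1/4)² = (-9 + ¼)² = (-35/4)² = 1225/16 ≈ 76.563)
b = 36 (b = (-6)² = 36)
(E - W) - 23*b = (-39 - 1*1225/16) - 23*36 = (-39 - 1225/16) - 828 = -1849/16 - 828 = -15097/16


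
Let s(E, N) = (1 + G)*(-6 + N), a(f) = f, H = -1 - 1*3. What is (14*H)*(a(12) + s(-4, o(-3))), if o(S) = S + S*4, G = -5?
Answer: -5376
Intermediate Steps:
H = -4 (H = -1 - 3 = -4)
o(S) = 5*S (o(S) = S + 4*S = 5*S)
s(E, N) = 24 - 4*N (s(E, N) = (1 - 5)*(-6 + N) = -4*(-6 + N) = 24 - 4*N)
(14*H)*(a(12) + s(-4, o(-3))) = (14*(-4))*(12 + (24 - 20*(-3))) = -56*(12 + (24 - 4*(-15))) = -56*(12 + (24 + 60)) = -56*(12 + 84) = -56*96 = -5376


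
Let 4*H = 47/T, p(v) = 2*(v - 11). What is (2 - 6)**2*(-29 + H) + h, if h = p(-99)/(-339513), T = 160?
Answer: -6285395369/13580520 ≈ -462.82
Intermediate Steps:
p(v) = -22 + 2*v (p(v) = 2*(-11 + v) = -22 + 2*v)
H = 47/640 (H = (47/160)/4 = (47*(1/160))/4 = (1/4)*(47/160) = 47/640 ≈ 0.073437)
h = 220/339513 (h = (-22 + 2*(-99))/(-339513) = (-22 - 198)*(-1/339513) = -220*(-1/339513) = 220/339513 ≈ 0.00064799)
(2 - 6)**2*(-29 + H) + h = (2 - 6)**2*(-29 + 47/640) + 220/339513 = (-4)**2*(-18513/640) + 220/339513 = 16*(-18513/640) + 220/339513 = -18513/40 + 220/339513 = -6285395369/13580520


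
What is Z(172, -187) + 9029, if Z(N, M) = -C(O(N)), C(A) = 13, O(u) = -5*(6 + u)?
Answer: 9016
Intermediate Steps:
O(u) = -30 - 5*u
Z(N, M) = -13 (Z(N, M) = -1*13 = -13)
Z(172, -187) + 9029 = -13 + 9029 = 9016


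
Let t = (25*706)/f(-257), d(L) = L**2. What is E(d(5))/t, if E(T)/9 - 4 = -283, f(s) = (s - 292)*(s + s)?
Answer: -354284523/8825 ≈ -40146.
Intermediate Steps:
f(s) = 2*s*(-292 + s) (f(s) = (-292 + s)*(2*s) = 2*s*(-292 + s))
t = 8825/141093 (t = (25*706)/((2*(-257)*(-292 - 257))) = 17650/((2*(-257)*(-549))) = 17650/282186 = 17650*(1/282186) = 8825/141093 ≈ 0.062547)
E(T) = -2511 (E(T) = 36 + 9*(-283) = 36 - 2547 = -2511)
E(d(5))/t = -2511/8825/141093 = -2511*141093/8825 = -354284523/8825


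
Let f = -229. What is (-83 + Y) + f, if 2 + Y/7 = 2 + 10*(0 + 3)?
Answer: -102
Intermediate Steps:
Y = 210 (Y = -14 + 7*(2 + 10*(0 + 3)) = -14 + 7*(2 + 10*3) = -14 + 7*(2 + 30) = -14 + 7*32 = -14 + 224 = 210)
(-83 + Y) + f = (-83 + 210) - 229 = 127 - 229 = -102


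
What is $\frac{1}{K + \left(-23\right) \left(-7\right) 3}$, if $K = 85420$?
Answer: $\frac{1}{85903} \approx 1.1641 \cdot 10^{-5}$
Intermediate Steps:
$\frac{1}{K + \left(-23\right) \left(-7\right) 3} = \frac{1}{85420 + \left(-23\right) \left(-7\right) 3} = \frac{1}{85420 + 161 \cdot 3} = \frac{1}{85420 + 483} = \frac{1}{85903}$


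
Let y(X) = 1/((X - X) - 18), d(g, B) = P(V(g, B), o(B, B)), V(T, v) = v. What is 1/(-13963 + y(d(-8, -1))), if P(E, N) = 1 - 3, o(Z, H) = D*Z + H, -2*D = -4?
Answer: -18/251335 ≈ -7.1618e-5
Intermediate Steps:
D = 2 (D = -½*(-4) = 2)
o(Z, H) = H + 2*Z (o(Z, H) = 2*Z + H = H + 2*Z)
P(E, N) = -2
d(g, B) = -2
y(X) = -1/18 (y(X) = 1/(0 - 18) = 1/(-18) = -1/18)
1/(-13963 + y(d(-8, -1))) = 1/(-13963 - 1/18) = 1/(-251335/18) = -18/251335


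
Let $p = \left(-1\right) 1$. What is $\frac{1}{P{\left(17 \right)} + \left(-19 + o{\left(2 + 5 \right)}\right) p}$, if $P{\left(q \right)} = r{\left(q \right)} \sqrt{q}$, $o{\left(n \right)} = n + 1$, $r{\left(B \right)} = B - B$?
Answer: $\frac{1}{11} \approx 0.090909$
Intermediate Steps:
$r{\left(B \right)} = 0$
$o{\left(n \right)} = 1 + n$
$P{\left(q \right)} = 0$ ($P{\left(q \right)} = 0 \sqrt{q} = 0$)
$p = -1$
$\frac{1}{P{\left(17 \right)} + \left(-19 + o{\left(2 + 5 \right)}\right) p} = \frac{1}{0 + \left(-19 + \left(1 + \left(2 + 5\right)\right)\right) \left(-1\right)} = \frac{1}{0 + \left(-19 + \left(1 + 7\right)\right) \left(-1\right)} = \frac{1}{0 + \left(-19 + 8\right) \left(-1\right)} = \frac{1}{0 - -11} = \frac{1}{0 + 11} = \frac{1}{11}$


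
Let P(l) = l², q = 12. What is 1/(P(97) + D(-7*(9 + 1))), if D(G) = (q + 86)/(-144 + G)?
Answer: 107/1006714 ≈ 0.00010629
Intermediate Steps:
D(G) = 98/(-144 + G) (D(G) = (12 + 86)/(-144 + G) = 98/(-144 + G))
1/(P(97) + D(-7*(9 + 1))) = 1/(97² + 98/(-144 - 7*(9 + 1))) = 1/(9409 + 98/(-144 - 7*10)) = 1/(9409 + 98/(-144 - 70)) = 1/(9409 + 98/(-214)) = 1/(9409 + 98*(-1/214)) = 1/(9409 - 49/107) = 1/(1006714/107) = 107/1006714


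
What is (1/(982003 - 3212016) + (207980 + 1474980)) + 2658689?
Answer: 9681933711436/2230013 ≈ 4.3416e+6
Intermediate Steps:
(1/(982003 - 3212016) + (207980 + 1474980)) + 2658689 = (1/(-2230013) + 1682960) + 2658689 = (-1/2230013 + 1682960) + 2658689 = 3753022678479/2230013 + 2658689 = 9681933711436/2230013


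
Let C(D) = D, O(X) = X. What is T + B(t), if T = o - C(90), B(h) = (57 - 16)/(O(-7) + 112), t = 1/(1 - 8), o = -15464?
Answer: -1633129/105 ≈ -15554.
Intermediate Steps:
t = -1/7 (t = 1/(-7) = -1/7 ≈ -0.14286)
B(h) = 41/105 (B(h) = (57 - 16)/(-7 + 112) = 41/105)
T = -15554 (T = -15464 - 1*90 = -15464 - 90 = -15554)
T + B(t) = -15554 + 41/105 = -1633129/105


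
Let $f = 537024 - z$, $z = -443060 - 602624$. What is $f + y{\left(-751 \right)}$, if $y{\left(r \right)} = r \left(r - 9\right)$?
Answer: $2153468$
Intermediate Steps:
$z = -1045684$ ($z = -443060 - 602624 = -1045684$)
$y{\left(r \right)} = r \left(-9 + r\right)$
$f = 1582708$ ($f = 537024 - -1045684 = 537024 + 1045684 = 1582708$)
$f + y{\left(-751 \right)} = 1582708 - 751 \left(-9 - 751\right) = 1582708 - -570760 = 1582708 + 570760 = 2153468$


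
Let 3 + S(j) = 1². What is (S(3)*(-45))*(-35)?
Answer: -3150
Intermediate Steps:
S(j) = -2 (S(j) = -3 + 1² = -3 + 1 = -2)
(S(3)*(-45))*(-35) = -2*(-45)*(-35) = 90*(-35) = -3150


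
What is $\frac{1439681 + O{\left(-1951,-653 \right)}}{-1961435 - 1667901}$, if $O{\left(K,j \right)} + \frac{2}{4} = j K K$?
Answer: $\frac{4968280345}{7258672} \approx 684.46$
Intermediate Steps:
$O{\left(K,j \right)} = - \frac{1}{2} + j K^{2}$ ($O{\left(K,j \right)} = - \frac{1}{2} + j K K = - \frac{1}{2} + K j K = - \frac{1}{2} + j K^{2}$)
$\frac{1439681 + O{\left(-1951,-653 \right)}}{-1961435 - 1667901} = \frac{1439681 - \left(\frac{1}{2} + 653 \left(-1951\right)^{2}\right)}{-1961435 - 1667901} = \frac{1439681 - \frac{4971159707}{2}}{-3629336} = \left(1439681 - \frac{4971159707}{2}\right) \left(- \frac{1}{3629336}\right) = \left(- \frac{4968280345}{2}\right) \left(- \frac{1}{3629336}\right) = \frac{4968280345}{7258672}$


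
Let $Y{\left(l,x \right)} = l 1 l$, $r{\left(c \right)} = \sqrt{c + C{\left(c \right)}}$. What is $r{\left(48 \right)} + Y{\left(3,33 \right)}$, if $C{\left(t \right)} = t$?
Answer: $9 + 4 \sqrt{6} \approx 18.798$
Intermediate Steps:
$r{\left(c \right)} = \sqrt{2} \sqrt{c}$ ($r{\left(c \right)} = \sqrt{c + c} = \sqrt{2 c} = \sqrt{2} \sqrt{c}$)
$Y{\left(l,x \right)} = l^{2}$ ($Y{\left(l,x \right)} = l l = l^{2}$)
$r{\left(48 \right)} + Y{\left(3,33 \right)} = \sqrt{2} \sqrt{48} + 3^{2} = \sqrt{2} \cdot 4 \sqrt{3} + 9 = 4 \sqrt{6} + 9 = 9 + 4 \sqrt{6}$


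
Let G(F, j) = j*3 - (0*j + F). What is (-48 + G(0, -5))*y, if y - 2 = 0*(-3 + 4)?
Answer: -126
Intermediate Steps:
y = 2 (y = 2 + 0*(-3 + 4) = 2 + 0*1 = 2 + 0 = 2)
G(F, j) = -F + 3*j (G(F, j) = 3*j - (0 + F) = 3*j - F = -F + 3*j)
(-48 + G(0, -5))*y = (-48 + (-1*0 + 3*(-5)))*2 = (-48 + (0 - 15))*2 = (-48 - 15)*2 = -63*2 = -126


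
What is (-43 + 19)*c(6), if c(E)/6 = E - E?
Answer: 0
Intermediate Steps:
c(E) = 0 (c(E) = 6*(E - E) = 6*0 = 0)
(-43 + 19)*c(6) = (-43 + 19)*0 = -24*0 = 0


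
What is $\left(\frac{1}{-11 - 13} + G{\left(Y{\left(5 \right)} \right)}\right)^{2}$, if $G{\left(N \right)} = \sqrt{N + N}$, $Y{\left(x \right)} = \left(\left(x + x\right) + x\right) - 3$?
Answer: $\frac{13825}{576} - \frac{\sqrt{6}}{6} \approx 23.593$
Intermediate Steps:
$Y{\left(x \right)} = -3 + 3 x$ ($Y{\left(x \right)} = \left(2 x + x\right) - 3 = 3 x - 3 = -3 + 3 x$)
$G{\left(N \right)} = \sqrt{2} \sqrt{N}$ ($G{\left(N \right)} = \sqrt{2 N} = \sqrt{2} \sqrt{N}$)
$\left(\frac{1}{-11 - 13} + G{\left(Y{\left(5 \right)} \right)}\right)^{2} = \left(\frac{1}{-11 - 13} + \sqrt{2} \sqrt{-3 + 3 \cdot 5}\right)^{2} = \left(\frac{1}{-24} + \sqrt{2} \sqrt{-3 + 15}\right)^{2} = \left(- \frac{1}{24} + \sqrt{2} \sqrt{12}\right)^{2} = \left(- \frac{1}{24} + \sqrt{2} \cdot 2 \sqrt{3}\right)^{2} = \left(- \frac{1}{24} + 2 \sqrt{6}\right)^{2}$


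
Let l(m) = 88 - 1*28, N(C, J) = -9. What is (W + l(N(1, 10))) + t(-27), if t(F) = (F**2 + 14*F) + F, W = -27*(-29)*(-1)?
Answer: -399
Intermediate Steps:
l(m) = 60 (l(m) = 88 - 28 = 60)
W = -783 (W = 783*(-1) = -783)
t(F) = F**2 + 15*F
(W + l(N(1, 10))) + t(-27) = (-783 + 60) - 27*(15 - 27) = -723 - 27*(-12) = -723 + 324 = -399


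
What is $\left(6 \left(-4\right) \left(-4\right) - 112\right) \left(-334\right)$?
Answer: $5344$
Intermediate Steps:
$\left(6 \left(-4\right) \left(-4\right) - 112\right) \left(-334\right) = \left(\left(-24\right) \left(-4\right) - 112\right) \left(-334\right) = \left(96 - 112\right) \left(-334\right) = \left(-16\right) \left(-334\right) = 5344$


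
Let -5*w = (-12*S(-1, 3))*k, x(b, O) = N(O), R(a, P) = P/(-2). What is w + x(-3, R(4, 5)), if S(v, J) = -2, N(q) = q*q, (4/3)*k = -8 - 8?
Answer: 1277/20 ≈ 63.850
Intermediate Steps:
k = -12 (k = 3*(-8 - 8)/4 = (¾)*(-16) = -12)
N(q) = q²
R(a, P) = -P/2 (R(a, P) = P*(-½) = -P/2)
x(b, O) = O²
w = 288/5 (w = -(-12*(-2))*(-12)/5 = -24*(-12)/5 = -⅕*(-288) = 288/5 ≈ 57.600)
w + x(-3, R(4, 5)) = 288/5 + (-½*5)² = 288/5 + (-5/2)² = 288/5 + 25/4 = 1277/20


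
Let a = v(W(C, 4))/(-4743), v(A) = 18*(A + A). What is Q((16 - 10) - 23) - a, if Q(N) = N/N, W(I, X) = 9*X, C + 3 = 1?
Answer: 671/527 ≈ 1.2732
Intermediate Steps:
C = -2 (C = -3 + 1 = -2)
v(A) = 36*A (v(A) = 18*(2*A) = 36*A)
Q(N) = 1
a = -144/527 (a = (36*(9*4))/(-4743) = (36*36)*(-1/4743) = 1296*(-1/4743) = -144/527 ≈ -0.27324)
Q((16 - 10) - 23) - a = 1 - 1*(-144/527) = 1 + 144/527 = 671/527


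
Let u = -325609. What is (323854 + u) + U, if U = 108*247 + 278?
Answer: 25199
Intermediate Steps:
U = 26954 (U = 26676 + 278 = 26954)
(323854 + u) + U = (323854 - 325609) + 26954 = -1755 + 26954 = 25199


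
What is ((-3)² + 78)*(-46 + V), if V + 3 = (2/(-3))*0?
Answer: -4263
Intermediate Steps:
V = -3 (V = -3 + (2/(-3))*0 = -3 + (2*(-⅓))*0 = -3 - ⅔*0 = -3 + 0 = -3)
((-3)² + 78)*(-46 + V) = ((-3)² + 78)*(-46 - 3) = (9 + 78)*(-49) = 87*(-49) = -4263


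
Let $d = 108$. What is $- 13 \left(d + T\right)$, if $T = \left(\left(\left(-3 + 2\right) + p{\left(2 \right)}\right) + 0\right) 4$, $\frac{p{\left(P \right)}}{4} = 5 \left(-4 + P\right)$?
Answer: $728$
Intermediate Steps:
$p{\left(P \right)} = -80 + 20 P$ ($p{\left(P \right)} = 4 \cdot 5 \left(-4 + P\right) = 4 \left(-20 + 5 P\right) = -80 + 20 P$)
$T = -164$ ($T = \left(\left(\left(-3 + 2\right) + \left(-80 + 20 \cdot 2\right)\right) + 0\right) 4 = \left(\left(-1 + \left(-80 + 40\right)\right) + 0\right) 4 = \left(\left(-1 - 40\right) + 0\right) 4 = \left(-41 + 0\right) 4 = \left(-41\right) 4 = -164$)
$- 13 \left(d + T\right) = - 13 \left(108 - 164\right) = \left(-13\right) \left(-56\right) = 728$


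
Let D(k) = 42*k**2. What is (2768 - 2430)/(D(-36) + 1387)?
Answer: 338/55819 ≈ 0.0060553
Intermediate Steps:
(2768 - 2430)/(D(-36) + 1387) = (2768 - 2430)/(42*(-36)**2 + 1387) = 338/(42*1296 + 1387) = 338/(54432 + 1387) = 338/55819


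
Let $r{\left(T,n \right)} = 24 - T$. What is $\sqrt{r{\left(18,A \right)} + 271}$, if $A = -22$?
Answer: $\sqrt{277} \approx 16.643$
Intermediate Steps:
$\sqrt{r{\left(18,A \right)} + 271} = \sqrt{\left(24 - 18\right) + 271} = \sqrt{6 + 271} = \sqrt{277}$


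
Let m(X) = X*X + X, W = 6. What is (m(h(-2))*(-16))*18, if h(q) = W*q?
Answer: -38016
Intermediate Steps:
h(q) = 6*q
m(X) = X + X² (m(X) = X² + X = X + X²)
(m(h(-2))*(-16))*18 = (((6*(-2))*(1 + 6*(-2)))*(-16))*18 = (-12*(1 - 12)*(-16))*18 = (-12*(-11)*(-16))*18 = (132*(-16))*18 = -2112*18 = -38016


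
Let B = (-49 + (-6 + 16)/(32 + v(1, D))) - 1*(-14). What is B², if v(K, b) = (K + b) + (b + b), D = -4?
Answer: 525625/441 ≈ 1191.9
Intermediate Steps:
v(K, b) = K + 3*b (v(K, b) = (K + b) + 2*b = K + 3*b)
B = -725/21 (B = (-49 + (-6 + 16)/(32 + (1 + 3*(-4)))) - 1*(-14) = (-49 + 10/(32 + (1 - 12))) + 14 = (-49 + 10/(32 - 11)) + 14 = (-49 + 10/21) + 14 = -1019/21 + 14 = -725/21 ≈ -34.524)
B² = (-725/21)² = 525625/441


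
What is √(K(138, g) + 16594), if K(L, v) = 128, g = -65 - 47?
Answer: 3*√1858 ≈ 129.31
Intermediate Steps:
g = -112
√(K(138, g) + 16594) = √(128 + 16594) = √16722 = 3*√1858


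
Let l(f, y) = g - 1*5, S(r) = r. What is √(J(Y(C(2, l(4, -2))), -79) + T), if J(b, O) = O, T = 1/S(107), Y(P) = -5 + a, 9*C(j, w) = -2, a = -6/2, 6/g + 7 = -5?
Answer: 2*I*√226091/107 ≈ 8.8877*I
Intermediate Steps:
g = -½ (g = 6/(-7 - 5) = 6/(-12) = 6*(-1/12) = -½ ≈ -0.50000)
a = -3 (a = -6*½ = -3)
l(f, y) = -11/2 (l(f, y) = -½ - 1*5 = -½ - 5 = -11/2)
C(j, w) = -2/9 (C(j, w) = (⅑)*(-2) = -2/9)
Y(P) = -8 (Y(P) = -5 - 3 = -8)
T = 1/107 ≈ 0.0093458
√(J(Y(C(2, l(4, -2))), -79) + T) = √(-79 + 1/107) = √(-8452/107) = 2*I*√226091/107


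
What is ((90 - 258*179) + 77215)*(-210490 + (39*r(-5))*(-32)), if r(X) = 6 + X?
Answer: -6589921774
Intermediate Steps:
((90 - 258*179) + 77215)*(-210490 + (39*r(-5))*(-32)) = ((90 - 258*179) + 77215)*(-210490 + (39*(6 - 5))*(-32)) = ((90 - 46182) + 77215)*(-210490 + (39*1)*(-32)) = (-46092 + 77215)*(-210490 + 39*(-32)) = 31123*(-210490 - 1248) = 31123*(-211738) = -6589921774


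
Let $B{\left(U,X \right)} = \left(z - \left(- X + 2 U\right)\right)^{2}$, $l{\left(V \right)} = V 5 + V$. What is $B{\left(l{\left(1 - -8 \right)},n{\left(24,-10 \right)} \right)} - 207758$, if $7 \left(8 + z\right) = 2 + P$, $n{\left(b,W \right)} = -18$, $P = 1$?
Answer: $- \frac{9305917}{49} \approx -1.8992 \cdot 10^{5}$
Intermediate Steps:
$l{\left(V \right)} = 6 V$ ($l{\left(V \right)} = 5 V + V = 6 V$)
$z = - \frac{53}{7}$ ($z = -8 + \frac{2 + 1}{7} = -8 + \frac{1}{7} \cdot 3 = -8 + \frac{3}{7} = - \frac{53}{7} \approx -7.5714$)
$B{\left(U,X \right)} = \left(- \frac{53}{7} + X - 2 U\right)^{2}$ ($B{\left(U,X \right)} = \left(- \frac{53}{7} - \left(- X + 2 U\right)\right)^{2} = \left(- \frac{53}{7} + X - 2 U\right)^{2}$)
$B{\left(l{\left(1 - -8 \right)},n{\left(24,-10 \right)} \right)} - 207758 = \frac{\left(53 - -126 + 14 \cdot 6 \left(1 - -8\right)\right)^{2}}{49} - 207758 = \frac{\left(53 + 126 + 14 \cdot 6 \left(1 + 8\right)\right)^{2}}{49} - 207758 = \frac{\left(53 + 126 + 14 \cdot 6 \cdot 9\right)^{2}}{49} - 207758 = \frac{\left(53 + 126 + 14 \cdot 54\right)^{2}}{49} - 207758 = \frac{\left(53 + 126 + 756\right)^{2}}{49} - 207758 = \frac{935^{2}}{49} - 207758 = \frac{1}{49} \cdot 874225 - 207758 = \frac{874225}{49} - 207758 = - \frac{9305917}{49}$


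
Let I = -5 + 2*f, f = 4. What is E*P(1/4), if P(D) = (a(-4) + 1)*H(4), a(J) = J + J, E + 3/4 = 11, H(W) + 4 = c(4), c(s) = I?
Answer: 287/4 ≈ 71.750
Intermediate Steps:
I = 3 (I = -5 + 2*4 = -5 + 8 = 3)
c(s) = 3
H(W) = -1 (H(W) = -4 + 3 = -1)
E = 41/4 (E = -3/4 + 11 = 41/4 ≈ 10.250)
a(J) = 2*J
P(D) = 7 (P(D) = (2*(-4) + 1)*(-1) = (-8 + 1)*(-1) = -7*(-1) = 7)
E*P(1/4) = (41/4)*7 = 287/4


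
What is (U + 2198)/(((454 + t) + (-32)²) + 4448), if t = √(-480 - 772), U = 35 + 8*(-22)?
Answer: 6094891/17559364 - 2057*I*√313/17559364 ≈ 0.3471 - 0.0020725*I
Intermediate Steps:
U = -141 (U = 35 - 176 = -141)
t = 2*I*√313 (t = √(-1252) = 2*I*√313 ≈ 35.384*I)
(U + 2198)/(((454 + t) + (-32)²) + 4448) = (-141 + 2198)/(((454 + 2*I*√313) + (-32)²) + 4448) = 2057/(((454 + 2*I*√313) + 1024) + 4448) = 2057/((1478 + 2*I*√313) + 4448) = 2057/(5926 + 2*I*√313)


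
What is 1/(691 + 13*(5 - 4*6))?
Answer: 1/444 ≈ 0.0022523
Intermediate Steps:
1/(691 + 13*(5 - 4*6)) = 1/(691 + 13*(5 - 24)) = 1/(691 + 13*(-19)) = 1/(691 - 247) = 1/444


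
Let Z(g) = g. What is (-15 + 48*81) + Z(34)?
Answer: 3907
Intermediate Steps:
(-15 + 48*81) + Z(34) = (-15 + 48*81) + 34 = (-15 + 3888) + 34 = 3873 + 34 = 3907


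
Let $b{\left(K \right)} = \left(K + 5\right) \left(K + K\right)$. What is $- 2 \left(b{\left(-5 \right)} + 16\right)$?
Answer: $-32$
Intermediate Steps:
$b{\left(K \right)} = 2 K \left(5 + K\right)$ ($b{\left(K \right)} = \left(5 + K\right) 2 K = 2 K \left(5 + K\right)$)
$- 2 \left(b{\left(-5 \right)} + 16\right) = - 2 \left(2 \left(-5\right) \left(5 - 5\right) + 16\right) = - 2 \left(2 \left(-5\right) 0 + 16\right) = - 2 \left(0 + 16\right) = \left(-2\right) 16 = -32$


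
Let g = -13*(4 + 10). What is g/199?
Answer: -182/199 ≈ -0.91457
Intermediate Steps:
g = -182 (g = -13*14 = -182)
g/199 = -182/199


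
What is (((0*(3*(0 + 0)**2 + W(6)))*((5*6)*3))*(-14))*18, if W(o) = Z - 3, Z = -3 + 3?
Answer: 0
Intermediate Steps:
Z = 0
W(o) = -3 (W(o) = 0 - 3 = -3)
(((0*(3*(0 + 0)**2 + W(6)))*((5*6)*3))*(-14))*18 = (((0*(3*(0 + 0)**2 - 3))*((5*6)*3))*(-14))*18 = (((0*(3*0**2 - 3))*(30*3))*(-14))*18 = (((0*(3*0 - 3))*90)*(-14))*18 = (((0*(0 - 3))*90)*(-14))*18 = (((0*(-3))*90)*(-14))*18 = ((0*90)*(-14))*18 = (0*(-14))*18 = 0*18 = 0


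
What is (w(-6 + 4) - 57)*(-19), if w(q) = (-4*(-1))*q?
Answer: 1235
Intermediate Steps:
w(q) = 4*q
(w(-6 + 4) - 57)*(-19) = (4*(-6 + 4) - 57)*(-19) = (4*(-2) - 57)*(-19) = (-8 - 57)*(-19) = -65*(-19) = 1235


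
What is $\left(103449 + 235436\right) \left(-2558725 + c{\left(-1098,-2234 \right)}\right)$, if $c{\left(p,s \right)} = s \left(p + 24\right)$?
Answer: $-54021318965$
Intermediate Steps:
$c{\left(p,s \right)} = s \left(24 + p\right)$
$\left(103449 + 235436\right) \left(-2558725 + c{\left(-1098,-2234 \right)}\right) = \left(103449 + 235436\right) \left(-2558725 - 2234 \left(24 - 1098\right)\right) = 338885 \left(-2558725 - -2399316\right) = 338885 \left(-2558725 + 2399316\right) = 338885 \left(-159409\right) = -54021318965$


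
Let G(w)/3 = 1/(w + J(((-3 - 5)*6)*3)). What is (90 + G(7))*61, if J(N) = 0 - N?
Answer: 829173/151 ≈ 5491.2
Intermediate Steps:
J(N) = -N
G(w) = 3/(144 + w) (G(w) = 3/(w - (-3 - 5)*6*3) = 3/(w - (-8*6)*3) = 3/(w - (-48)*3) = 3/(w - 1*(-144)) = 3/(w + 144) = 3/(144 + w))
(90 + G(7))*61 = (90 + 3/(144 + 7))*61 = (90 + 3/151)*61 = (13593/151)*61 = 829173/151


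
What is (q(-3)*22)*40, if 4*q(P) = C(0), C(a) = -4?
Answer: -880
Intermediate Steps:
q(P) = -1 (q(P) = (1/4)*(-4) = -1)
(q(-3)*22)*40 = -1*22*40 = -22*40 = -880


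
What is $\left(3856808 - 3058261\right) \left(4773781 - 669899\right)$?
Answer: $3277142659454$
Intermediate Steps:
$\left(3856808 - 3058261\right) \left(4773781 - 669899\right) = \left(3856808 - 3058261\right) 4103882 = 798547 \cdot 4103882 = 3277142659454$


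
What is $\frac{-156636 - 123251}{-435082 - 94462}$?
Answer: $\frac{279887}{529544} \approx 0.52854$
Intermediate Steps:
$\frac{-156636 - 123251}{-435082 - 94462} = - \frac{279887}{-529544} = \left(-279887\right) \left(- \frac{1}{529544}\right) = \frac{279887}{529544}$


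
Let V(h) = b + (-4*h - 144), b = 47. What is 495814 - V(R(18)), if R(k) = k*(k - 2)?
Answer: 497063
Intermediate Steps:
R(k) = k*(-2 + k)
V(h) = -97 - 4*h (V(h) = 47 + (-4*h - 144) = 47 + (-144 - 4*h) = -97 - 4*h)
495814 - V(R(18)) = 495814 - (-97 - 72*(-2 + 18)) = 495814 - (-97 - 72*16) = 495814 - (-97 - 4*288) = 495814 - (-97 - 1152) = 495814 - 1*(-1249) = 495814 + 1249 = 497063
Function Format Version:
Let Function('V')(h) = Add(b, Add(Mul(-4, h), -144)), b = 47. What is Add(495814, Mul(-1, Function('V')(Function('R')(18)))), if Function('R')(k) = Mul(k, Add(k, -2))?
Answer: 497063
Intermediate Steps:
Function('R')(k) = Mul(k, Add(-2, k))
Function('V')(h) = Add(-97, Mul(-4, h)) (Function('V')(h) = Add(47, Add(Mul(-4, h), -144)) = Add(47, Add(-144, Mul(-4, h))) = Add(-97, Mul(-4, h)))
Add(495814, Mul(-1, Function('V')(Function('R')(18)))) = Add(495814, Mul(-1, Add(-97, Mul(-4, Mul(18, Add(-2, 18)))))) = Add(495814, Mul(-1, Add(-97, Mul(-4, Mul(18, 16))))) = Add(495814, Mul(-1, Add(-97, Mul(-4, 288)))) = Add(495814, Mul(-1, Add(-97, -1152))) = Add(495814, Mul(-1, -1249)) = Add(495814, 1249) = 497063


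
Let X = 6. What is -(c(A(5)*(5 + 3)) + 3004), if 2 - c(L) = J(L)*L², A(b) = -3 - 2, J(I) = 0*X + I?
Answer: -67006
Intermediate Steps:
J(I) = I (J(I) = 0*6 + I = 0 + I = I)
A(b) = -5
c(L) = 2 - L³ (c(L) = 2 - L*L² = 2 - L³)
-(c(A(5)*(5 + 3)) + 3004) = -((2 - (-5*(5 + 3))³) + 3004) = -((2 - (-5*8)³) + 3004) = -((2 - 1*(-40)³) + 3004) = -((2 - 1*(-64000)) + 3004) = -((2 + 64000) + 3004) = -(64002 + 3004) = -1*67006 = -67006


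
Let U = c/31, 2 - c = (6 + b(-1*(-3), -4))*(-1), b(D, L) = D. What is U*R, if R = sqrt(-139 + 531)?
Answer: 154*sqrt(2)/31 ≈ 7.0255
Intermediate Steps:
R = 14*sqrt(2) (R = sqrt(392) = 14*sqrt(2) ≈ 19.799)
c = 11 (c = 2 - (6 - 1*(-3))*(-1) = 2 - (6 + 3)*(-1) = 2 - 9*(-1) = 2 - 1*(-9) = 2 + 9 = 11)
U = 11/31 ≈ 0.35484
U*R = 11*(14*sqrt(2))/31 = 154*sqrt(2)/31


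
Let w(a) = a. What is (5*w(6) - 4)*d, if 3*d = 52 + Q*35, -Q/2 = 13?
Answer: -7436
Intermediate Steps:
Q = -26 (Q = -2*13 = -26)
d = -286 (d = (52 - 26*35)/3 = (52 - 910)/3 = (⅓)*(-858) = -286)
(5*w(6) - 4)*d = (5*6 - 4)*(-286) = (30 - 4)*(-286) = 26*(-286) = -7436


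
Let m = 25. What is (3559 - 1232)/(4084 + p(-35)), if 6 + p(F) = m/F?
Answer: 16289/28541 ≈ 0.57072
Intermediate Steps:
p(F) = -6 + 25/F
(3559 - 1232)/(4084 + p(-35)) = (3559 - 1232)/(4084 + (-6 + 25/(-35))) = 2327/(4084 + (-6 + 25*(-1/35))) = 2327/(4084 + (-6 - 5/7)) = 2327/(4084 - 47/7) = 2327/(28541/7) = 2327*(7/28541) = 16289/28541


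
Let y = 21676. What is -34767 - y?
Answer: -56443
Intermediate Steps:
-34767 - y = -34767 - 1*21676 = -34767 - 21676 = -56443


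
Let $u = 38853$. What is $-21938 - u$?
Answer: $-60791$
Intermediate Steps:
$-21938 - u = -21938 - 38853 = -60791$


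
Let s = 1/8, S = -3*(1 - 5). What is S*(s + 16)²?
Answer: 49923/16 ≈ 3120.2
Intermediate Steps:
S = 12 (S = -3*(-4) = 12)
s = ⅛ ≈ 0.12500
S*(s + 16)² = 12*(⅛ + 16)² = 12*(129/8)² = 12*(16641/64) = 49923/16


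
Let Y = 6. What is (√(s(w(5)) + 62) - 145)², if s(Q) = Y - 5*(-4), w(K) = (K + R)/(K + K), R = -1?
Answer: 21113 - 580*√22 ≈ 18393.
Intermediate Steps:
w(K) = (-1 + K)/(2*K) (w(K) = (K - 1)/(K + K) = (-1 + K)/((2*K)) = (-1 + K)*(1/(2*K)) = (-1 + K)/(2*K))
s(Q) = 26 (s(Q) = 6 - 5*(-4) = 6 + 20 = 26)
(√(s(w(5)) + 62) - 145)² = (√(26 + 62) - 145)² = (√88 - 145)² = (2*√22 - 145)² = (-145 + 2*√22)²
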